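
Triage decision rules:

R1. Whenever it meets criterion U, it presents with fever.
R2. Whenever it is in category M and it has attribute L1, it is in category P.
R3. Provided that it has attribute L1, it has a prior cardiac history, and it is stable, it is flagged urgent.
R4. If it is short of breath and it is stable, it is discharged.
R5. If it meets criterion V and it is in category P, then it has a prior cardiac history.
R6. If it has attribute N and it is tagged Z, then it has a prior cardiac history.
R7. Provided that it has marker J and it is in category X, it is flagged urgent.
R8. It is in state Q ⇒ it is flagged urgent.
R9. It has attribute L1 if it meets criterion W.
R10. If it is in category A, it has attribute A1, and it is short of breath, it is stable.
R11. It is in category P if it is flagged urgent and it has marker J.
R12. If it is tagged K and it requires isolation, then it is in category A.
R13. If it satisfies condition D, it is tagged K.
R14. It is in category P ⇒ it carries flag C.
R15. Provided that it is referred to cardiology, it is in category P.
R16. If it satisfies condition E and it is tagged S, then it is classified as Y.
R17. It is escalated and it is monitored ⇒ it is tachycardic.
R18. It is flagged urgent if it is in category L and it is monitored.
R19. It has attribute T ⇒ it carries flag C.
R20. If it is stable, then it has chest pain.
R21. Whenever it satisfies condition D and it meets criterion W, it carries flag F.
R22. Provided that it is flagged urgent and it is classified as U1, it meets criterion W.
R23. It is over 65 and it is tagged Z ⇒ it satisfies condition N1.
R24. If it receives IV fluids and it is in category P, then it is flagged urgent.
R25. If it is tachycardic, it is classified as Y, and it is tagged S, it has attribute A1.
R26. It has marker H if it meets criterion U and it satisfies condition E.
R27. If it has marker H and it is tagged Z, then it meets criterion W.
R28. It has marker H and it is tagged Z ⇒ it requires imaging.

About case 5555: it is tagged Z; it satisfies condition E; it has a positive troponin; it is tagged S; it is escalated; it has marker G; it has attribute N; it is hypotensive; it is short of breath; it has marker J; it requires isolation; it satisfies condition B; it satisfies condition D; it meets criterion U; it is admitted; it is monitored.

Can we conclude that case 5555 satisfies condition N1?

No

Forward chaining from the given facts derives: presents with fever, has a prior cardiac history, is tagged K, is classified as Y, is tachycardic, has attribute A1, has marker H, meets criterion W, requires imaging, has attribute L1, is in category A, carries flag F, is stable, has chest pain, is flagged urgent, is discharged, is in category P, carries flag C.
The only rule concluding "it satisfies condition N1" is R23, which needs "it is over 65"; that is never established.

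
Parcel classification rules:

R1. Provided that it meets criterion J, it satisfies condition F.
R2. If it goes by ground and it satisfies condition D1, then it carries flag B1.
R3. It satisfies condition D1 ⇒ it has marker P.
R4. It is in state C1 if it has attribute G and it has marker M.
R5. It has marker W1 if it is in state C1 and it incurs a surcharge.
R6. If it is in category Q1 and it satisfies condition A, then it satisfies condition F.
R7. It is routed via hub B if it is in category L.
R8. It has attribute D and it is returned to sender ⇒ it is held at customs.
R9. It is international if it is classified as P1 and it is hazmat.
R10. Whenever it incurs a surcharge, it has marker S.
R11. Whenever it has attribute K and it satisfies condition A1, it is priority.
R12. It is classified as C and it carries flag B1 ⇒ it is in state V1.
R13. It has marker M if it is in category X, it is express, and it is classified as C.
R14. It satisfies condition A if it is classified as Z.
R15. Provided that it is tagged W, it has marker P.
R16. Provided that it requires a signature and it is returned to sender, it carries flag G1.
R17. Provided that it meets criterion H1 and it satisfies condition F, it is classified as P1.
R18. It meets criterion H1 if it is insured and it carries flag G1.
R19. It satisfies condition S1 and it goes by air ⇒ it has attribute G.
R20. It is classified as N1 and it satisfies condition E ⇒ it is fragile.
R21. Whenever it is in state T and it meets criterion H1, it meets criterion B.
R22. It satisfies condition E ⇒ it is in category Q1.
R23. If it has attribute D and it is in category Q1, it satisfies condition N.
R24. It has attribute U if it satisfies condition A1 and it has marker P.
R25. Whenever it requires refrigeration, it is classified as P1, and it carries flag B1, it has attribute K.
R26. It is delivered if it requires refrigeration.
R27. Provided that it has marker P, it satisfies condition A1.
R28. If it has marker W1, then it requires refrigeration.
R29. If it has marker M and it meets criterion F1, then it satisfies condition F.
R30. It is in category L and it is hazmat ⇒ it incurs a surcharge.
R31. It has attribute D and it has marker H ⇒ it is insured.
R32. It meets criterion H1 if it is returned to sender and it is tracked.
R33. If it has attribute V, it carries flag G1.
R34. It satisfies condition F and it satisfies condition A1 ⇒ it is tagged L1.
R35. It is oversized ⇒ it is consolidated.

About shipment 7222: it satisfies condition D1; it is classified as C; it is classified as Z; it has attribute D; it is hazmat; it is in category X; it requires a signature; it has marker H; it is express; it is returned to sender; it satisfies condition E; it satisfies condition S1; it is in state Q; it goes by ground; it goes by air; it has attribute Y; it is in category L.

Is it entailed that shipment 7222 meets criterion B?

Forward chaining from the given facts derives: carries flag B1, has marker P, is routed via hub B, is held at customs, is in state V1, has marker M, satisfies condition A, carries flag G1, has attribute G, is in category Q1, satisfies condition N, satisfies condition A1, incurs a surcharge, is insured, is in state C1, has marker W1, satisfies condition F, has marker S, meets criterion H1, has attribute U, requires refrigeration, is tagged L1, is classified as P1, has attribute K, is delivered, is international, is priority.
The only rule concluding "it meets criterion B" is R21, which needs "it is in state T"; that is never established.

No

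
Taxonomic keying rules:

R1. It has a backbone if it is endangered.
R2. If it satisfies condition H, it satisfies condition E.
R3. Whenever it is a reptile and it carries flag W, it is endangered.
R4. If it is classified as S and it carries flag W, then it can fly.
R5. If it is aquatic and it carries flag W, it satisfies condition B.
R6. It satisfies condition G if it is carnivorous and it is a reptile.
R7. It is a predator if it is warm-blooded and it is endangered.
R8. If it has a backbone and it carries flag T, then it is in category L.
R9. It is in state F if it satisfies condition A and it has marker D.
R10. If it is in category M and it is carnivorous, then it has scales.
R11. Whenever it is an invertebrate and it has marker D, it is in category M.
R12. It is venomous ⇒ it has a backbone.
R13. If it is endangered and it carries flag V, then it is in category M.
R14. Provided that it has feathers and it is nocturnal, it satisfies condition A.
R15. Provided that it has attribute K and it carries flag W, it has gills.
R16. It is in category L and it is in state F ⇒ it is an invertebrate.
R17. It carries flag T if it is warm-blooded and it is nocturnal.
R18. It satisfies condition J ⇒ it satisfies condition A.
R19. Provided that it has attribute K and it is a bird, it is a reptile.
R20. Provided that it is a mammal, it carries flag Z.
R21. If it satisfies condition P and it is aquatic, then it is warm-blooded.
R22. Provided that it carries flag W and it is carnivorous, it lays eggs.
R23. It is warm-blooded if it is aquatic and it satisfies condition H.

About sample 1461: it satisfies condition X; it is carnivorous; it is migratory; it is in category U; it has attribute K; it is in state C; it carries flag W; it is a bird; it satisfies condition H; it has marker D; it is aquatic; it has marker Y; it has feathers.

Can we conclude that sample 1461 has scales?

Forward chaining from the given facts derives: satisfies condition E, satisfies condition B, has gills, is a reptile, lays eggs, is warm-blooded, is endangered, satisfies condition G, is a predator, has a backbone.
The only rule concluding "it has scales" is R10, which needs "it is in category M"; that is never established.

No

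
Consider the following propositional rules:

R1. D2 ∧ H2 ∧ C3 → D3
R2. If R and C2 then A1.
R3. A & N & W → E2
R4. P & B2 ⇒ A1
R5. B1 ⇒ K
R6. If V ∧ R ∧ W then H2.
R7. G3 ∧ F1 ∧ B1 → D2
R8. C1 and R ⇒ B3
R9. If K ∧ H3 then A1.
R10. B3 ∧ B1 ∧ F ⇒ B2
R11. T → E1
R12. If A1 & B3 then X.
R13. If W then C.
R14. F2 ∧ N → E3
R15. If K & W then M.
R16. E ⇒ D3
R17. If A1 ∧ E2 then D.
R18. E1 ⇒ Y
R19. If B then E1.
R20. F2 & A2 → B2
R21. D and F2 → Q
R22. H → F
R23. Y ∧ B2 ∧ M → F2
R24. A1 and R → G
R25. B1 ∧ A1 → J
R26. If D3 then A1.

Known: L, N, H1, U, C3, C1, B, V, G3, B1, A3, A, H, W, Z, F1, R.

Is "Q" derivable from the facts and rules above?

E2  (by R3: A, N, W)
K  (by R5: B1)
H2  (by R6: V, R, W)
D2  (by R7: G3, F1, B1)
B3  (by R8: C1, R)
M  (by R15: K, W)
E1  (by R19: B)
F  (by R22: H)
D3  (by R1: D2, H2, C3)
B2  (by R10: B3, B1, F)
Y  (by R18: E1)
F2  (by R23: Y, B2, M)
A1  (by R26: D3)
D  (by R17: A1, E2)
Q  (by R21: D, F2)

Yes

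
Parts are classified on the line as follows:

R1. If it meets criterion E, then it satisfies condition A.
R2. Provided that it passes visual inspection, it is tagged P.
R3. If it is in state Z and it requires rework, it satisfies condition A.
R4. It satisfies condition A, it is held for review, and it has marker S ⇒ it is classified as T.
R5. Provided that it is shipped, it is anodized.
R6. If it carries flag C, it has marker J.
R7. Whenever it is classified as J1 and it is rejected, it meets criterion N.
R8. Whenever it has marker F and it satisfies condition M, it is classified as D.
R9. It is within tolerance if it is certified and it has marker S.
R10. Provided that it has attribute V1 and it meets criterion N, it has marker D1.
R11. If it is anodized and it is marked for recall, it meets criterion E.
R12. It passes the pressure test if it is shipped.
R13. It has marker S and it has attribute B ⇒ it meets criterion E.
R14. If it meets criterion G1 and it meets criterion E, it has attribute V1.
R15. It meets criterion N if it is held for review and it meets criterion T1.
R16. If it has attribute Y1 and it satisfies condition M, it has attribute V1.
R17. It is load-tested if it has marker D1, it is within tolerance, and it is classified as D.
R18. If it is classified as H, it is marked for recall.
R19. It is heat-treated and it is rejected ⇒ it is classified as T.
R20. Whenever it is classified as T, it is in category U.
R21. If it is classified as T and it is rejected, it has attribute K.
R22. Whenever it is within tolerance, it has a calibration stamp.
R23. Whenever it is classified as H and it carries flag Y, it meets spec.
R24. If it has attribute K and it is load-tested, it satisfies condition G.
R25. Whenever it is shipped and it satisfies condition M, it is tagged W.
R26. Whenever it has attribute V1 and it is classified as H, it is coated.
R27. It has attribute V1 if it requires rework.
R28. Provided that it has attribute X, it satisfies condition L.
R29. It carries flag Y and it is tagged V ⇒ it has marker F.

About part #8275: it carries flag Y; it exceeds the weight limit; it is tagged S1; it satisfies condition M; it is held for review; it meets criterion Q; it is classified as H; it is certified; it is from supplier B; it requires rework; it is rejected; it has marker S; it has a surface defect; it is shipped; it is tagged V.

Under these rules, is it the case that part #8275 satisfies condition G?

Forward chaining from the given facts derives: is anodized, is within tolerance, passes the pressure test, is marked for recall, has a calibration stamp, meets spec, is tagged W, has attribute V1, has marker F, is classified as D, meets criterion E, is coated, satisfies condition A, is classified as T, is in category U, has attribute K.
The only rule concluding "it satisfies condition G" is R24, which needs "it is load-tested"; that is never established.

No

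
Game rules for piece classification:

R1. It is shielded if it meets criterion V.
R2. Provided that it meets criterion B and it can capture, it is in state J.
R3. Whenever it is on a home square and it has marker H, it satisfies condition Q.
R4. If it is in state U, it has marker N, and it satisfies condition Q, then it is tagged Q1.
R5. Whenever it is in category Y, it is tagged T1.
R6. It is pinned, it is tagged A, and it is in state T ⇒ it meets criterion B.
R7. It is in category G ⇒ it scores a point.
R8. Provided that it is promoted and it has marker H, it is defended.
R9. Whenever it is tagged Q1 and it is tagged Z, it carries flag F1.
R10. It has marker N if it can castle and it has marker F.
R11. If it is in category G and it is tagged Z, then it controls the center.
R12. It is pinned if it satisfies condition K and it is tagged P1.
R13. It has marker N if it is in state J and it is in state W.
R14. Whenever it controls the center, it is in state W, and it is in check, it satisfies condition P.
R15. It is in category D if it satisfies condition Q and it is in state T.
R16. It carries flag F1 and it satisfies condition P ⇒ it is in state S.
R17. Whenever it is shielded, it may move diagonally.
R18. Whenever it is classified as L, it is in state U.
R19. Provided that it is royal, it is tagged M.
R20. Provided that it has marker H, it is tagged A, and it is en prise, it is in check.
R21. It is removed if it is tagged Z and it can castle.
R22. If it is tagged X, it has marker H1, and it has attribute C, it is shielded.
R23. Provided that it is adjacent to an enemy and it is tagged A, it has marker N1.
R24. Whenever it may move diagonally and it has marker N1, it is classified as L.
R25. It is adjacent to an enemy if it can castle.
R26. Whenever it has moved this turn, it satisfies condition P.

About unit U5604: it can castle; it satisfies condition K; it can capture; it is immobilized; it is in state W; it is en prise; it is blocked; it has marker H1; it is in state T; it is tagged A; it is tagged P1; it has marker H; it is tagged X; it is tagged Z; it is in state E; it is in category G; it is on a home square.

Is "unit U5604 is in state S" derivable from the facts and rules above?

No

Forward chaining from the given facts derives: satisfies condition Q, scores a point, controls the center, is pinned, is in category D, is in check, is removed, is adjacent to an enemy, meets criterion B, satisfies condition P, has marker N1, is in state J, has marker N.
The only rule concluding "it is in state S" is R16, which needs "it carries flag F1"; that is never established.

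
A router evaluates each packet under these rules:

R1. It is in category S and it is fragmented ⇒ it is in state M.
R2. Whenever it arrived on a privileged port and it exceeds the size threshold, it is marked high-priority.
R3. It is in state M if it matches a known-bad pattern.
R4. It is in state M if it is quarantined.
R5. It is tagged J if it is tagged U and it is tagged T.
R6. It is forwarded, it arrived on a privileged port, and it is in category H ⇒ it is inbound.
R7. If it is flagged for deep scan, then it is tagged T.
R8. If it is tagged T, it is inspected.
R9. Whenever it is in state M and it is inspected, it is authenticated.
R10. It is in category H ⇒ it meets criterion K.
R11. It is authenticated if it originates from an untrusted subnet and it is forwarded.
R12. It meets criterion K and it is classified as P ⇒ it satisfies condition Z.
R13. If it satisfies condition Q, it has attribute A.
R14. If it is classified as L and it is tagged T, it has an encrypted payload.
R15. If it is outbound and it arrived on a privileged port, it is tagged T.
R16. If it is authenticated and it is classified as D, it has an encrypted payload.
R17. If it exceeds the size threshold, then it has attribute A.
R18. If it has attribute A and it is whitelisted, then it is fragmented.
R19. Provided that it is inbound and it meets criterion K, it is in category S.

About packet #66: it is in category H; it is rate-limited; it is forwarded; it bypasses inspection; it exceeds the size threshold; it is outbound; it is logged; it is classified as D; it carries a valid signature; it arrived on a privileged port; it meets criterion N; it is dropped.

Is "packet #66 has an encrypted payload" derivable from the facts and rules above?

No

Forward chaining from the given facts derives: is marked high-priority, is inbound, meets criterion K, is tagged T, has attribute A, is in category S, is inspected.
Rules concluding "it has an encrypted payload": R14 needs "it is classified as L"; R16 needs "it is authenticated" — none of these are established.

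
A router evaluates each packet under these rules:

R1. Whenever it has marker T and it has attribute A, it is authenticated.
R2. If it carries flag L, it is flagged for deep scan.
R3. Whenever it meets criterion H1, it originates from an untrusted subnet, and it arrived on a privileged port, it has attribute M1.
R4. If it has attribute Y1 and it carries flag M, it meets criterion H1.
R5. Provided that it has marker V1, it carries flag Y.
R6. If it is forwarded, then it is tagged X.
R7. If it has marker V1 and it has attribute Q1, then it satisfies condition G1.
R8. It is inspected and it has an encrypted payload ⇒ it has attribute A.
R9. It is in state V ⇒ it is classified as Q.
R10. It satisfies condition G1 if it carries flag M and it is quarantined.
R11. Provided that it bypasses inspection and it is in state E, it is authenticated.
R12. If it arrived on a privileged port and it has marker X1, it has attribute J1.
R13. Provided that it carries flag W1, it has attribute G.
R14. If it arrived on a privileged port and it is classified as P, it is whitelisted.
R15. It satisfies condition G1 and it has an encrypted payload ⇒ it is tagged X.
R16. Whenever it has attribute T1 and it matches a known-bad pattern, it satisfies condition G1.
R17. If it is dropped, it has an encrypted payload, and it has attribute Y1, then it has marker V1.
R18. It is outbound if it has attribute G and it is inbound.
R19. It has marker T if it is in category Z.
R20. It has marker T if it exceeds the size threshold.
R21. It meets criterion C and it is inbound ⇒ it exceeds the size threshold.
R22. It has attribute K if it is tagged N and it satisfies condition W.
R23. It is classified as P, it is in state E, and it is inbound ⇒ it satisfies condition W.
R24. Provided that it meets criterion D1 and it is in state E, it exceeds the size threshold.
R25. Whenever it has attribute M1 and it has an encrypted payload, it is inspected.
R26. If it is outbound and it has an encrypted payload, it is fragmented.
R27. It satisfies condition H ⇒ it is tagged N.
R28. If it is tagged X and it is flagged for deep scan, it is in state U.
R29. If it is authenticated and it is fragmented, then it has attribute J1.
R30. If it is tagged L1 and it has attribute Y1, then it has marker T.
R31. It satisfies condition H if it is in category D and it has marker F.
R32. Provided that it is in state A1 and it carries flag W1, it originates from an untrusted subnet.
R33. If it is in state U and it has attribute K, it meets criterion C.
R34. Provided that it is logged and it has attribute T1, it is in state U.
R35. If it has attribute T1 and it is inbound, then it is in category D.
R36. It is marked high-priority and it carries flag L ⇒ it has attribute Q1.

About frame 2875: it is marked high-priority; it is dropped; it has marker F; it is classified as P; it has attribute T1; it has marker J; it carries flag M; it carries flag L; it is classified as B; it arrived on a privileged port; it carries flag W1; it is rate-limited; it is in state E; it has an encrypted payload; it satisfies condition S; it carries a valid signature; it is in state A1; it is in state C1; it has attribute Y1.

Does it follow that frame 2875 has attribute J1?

No

Forward chaining from the given facts derives: is flagged for deep scan, meets criterion H1, has attribute G, is whitelisted, has marker V1, originates from an untrusted subnet, has attribute Q1, has attribute M1, carries flag Y, satisfies condition G1, is tagged X, is inspected, is in state U, has attribute A.
Rules concluding "it has attribute J1": R12 needs "it has marker X1"; R29 needs "it is authenticated" — none of these are established.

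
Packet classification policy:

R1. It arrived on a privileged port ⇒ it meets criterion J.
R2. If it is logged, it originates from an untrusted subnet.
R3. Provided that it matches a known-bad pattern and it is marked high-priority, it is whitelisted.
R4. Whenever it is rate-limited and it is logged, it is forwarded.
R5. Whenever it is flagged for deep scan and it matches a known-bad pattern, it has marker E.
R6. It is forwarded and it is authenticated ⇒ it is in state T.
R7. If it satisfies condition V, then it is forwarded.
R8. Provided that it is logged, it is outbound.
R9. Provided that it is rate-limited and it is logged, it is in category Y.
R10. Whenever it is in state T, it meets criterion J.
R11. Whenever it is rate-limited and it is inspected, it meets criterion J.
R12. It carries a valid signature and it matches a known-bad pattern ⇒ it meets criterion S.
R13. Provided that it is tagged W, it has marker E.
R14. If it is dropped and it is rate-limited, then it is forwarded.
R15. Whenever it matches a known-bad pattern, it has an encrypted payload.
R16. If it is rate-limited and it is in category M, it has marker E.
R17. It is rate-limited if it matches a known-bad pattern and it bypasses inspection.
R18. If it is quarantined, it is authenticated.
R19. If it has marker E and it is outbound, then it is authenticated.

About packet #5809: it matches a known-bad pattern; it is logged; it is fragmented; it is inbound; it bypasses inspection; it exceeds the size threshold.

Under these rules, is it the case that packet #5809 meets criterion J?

Forward chaining from the given facts derives: originates from an untrusted subnet, is outbound, has an encrypted payload, is rate-limited, is forwarded, is in category Y.
Rules concluding "it meets criterion J": R1 needs "it arrived on a privileged port"; R10 needs "it is in state T"; R11 needs "it is inspected" — none of these are established.

No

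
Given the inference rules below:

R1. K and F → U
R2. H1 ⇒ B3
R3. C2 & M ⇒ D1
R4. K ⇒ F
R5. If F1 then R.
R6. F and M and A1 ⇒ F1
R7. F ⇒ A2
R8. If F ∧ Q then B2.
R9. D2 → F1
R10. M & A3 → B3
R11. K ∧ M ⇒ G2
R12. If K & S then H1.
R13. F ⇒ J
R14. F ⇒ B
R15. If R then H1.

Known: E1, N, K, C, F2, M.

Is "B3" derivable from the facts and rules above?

No

Forward chaining from the given facts derives: F, A2, G2, J, B, U.
Rules concluding B3: R2 needs H1; R10 needs A3 — none of these are established.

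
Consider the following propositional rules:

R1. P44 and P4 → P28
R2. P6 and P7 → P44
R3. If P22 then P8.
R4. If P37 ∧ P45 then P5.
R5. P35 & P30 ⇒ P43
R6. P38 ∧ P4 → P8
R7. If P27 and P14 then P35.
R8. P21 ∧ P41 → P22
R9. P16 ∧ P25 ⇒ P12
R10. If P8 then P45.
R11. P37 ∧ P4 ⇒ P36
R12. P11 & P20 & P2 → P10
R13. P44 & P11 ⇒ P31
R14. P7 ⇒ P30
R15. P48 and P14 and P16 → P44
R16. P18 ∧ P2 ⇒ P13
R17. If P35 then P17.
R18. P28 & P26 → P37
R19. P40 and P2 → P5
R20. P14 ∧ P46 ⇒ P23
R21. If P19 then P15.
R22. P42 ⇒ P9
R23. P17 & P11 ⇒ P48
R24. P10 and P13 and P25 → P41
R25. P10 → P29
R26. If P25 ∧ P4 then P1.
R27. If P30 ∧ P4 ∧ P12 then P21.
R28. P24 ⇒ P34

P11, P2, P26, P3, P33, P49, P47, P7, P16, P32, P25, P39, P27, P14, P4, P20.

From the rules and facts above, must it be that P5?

Forward chaining from the given facts derives: P35, P12, P10, P30, P17, P48, P29, P1, P21, P43, P44, P28, P31, P37, P36.
Rules concluding P5: R4 needs P45; R19 needs P40 — none of these are established.

No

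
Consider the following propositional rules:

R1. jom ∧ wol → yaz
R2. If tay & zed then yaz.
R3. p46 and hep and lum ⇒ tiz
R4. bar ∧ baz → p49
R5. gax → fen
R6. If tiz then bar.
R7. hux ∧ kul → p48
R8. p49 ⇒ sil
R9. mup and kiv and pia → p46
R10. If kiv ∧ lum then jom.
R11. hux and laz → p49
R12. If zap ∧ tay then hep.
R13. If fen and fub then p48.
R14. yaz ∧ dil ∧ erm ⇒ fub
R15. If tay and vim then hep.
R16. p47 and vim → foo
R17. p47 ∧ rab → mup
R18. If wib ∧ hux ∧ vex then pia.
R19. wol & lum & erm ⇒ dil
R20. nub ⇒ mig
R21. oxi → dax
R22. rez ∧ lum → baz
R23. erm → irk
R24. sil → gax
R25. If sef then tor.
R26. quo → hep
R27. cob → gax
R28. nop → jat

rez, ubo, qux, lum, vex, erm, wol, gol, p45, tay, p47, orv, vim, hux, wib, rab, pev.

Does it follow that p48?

No

Forward chaining from the given facts derives: hep, foo, mup, pia, dil, baz, irk.
Rules concluding p48: R7 needs kul; R13 needs fen — none of these are established.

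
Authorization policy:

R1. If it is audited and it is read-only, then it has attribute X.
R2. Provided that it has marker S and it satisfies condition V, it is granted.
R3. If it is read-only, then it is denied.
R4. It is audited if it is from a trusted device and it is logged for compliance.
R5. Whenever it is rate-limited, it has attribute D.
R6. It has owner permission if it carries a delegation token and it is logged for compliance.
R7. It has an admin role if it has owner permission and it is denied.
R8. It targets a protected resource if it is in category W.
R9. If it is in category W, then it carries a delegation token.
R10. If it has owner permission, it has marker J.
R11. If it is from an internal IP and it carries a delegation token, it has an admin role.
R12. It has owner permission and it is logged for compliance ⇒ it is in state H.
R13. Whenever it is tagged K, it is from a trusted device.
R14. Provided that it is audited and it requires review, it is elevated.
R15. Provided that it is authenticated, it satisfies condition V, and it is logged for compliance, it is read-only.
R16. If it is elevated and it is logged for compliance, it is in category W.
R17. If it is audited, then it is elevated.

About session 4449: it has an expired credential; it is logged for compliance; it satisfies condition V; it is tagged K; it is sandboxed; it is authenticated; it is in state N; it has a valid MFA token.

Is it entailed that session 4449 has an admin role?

By R13 (it is tagged K): it is from a trusted device.
By R15 (it is authenticated, it satisfies condition V, it is logged for compliance): it is read-only.
By R3 (it is read-only): it is denied.
By R4 (it is from a trusted device, it is logged for compliance): it is audited.
By R17 (it is audited): it is elevated.
By R16 (it is elevated, it is logged for compliance): it is in category W.
By R9 (it is in category W): it carries a delegation token.
By R6 (it carries a delegation token, it is logged for compliance): it has owner permission.
By R7 (it has owner permission, it is denied): it has an admin role.

Yes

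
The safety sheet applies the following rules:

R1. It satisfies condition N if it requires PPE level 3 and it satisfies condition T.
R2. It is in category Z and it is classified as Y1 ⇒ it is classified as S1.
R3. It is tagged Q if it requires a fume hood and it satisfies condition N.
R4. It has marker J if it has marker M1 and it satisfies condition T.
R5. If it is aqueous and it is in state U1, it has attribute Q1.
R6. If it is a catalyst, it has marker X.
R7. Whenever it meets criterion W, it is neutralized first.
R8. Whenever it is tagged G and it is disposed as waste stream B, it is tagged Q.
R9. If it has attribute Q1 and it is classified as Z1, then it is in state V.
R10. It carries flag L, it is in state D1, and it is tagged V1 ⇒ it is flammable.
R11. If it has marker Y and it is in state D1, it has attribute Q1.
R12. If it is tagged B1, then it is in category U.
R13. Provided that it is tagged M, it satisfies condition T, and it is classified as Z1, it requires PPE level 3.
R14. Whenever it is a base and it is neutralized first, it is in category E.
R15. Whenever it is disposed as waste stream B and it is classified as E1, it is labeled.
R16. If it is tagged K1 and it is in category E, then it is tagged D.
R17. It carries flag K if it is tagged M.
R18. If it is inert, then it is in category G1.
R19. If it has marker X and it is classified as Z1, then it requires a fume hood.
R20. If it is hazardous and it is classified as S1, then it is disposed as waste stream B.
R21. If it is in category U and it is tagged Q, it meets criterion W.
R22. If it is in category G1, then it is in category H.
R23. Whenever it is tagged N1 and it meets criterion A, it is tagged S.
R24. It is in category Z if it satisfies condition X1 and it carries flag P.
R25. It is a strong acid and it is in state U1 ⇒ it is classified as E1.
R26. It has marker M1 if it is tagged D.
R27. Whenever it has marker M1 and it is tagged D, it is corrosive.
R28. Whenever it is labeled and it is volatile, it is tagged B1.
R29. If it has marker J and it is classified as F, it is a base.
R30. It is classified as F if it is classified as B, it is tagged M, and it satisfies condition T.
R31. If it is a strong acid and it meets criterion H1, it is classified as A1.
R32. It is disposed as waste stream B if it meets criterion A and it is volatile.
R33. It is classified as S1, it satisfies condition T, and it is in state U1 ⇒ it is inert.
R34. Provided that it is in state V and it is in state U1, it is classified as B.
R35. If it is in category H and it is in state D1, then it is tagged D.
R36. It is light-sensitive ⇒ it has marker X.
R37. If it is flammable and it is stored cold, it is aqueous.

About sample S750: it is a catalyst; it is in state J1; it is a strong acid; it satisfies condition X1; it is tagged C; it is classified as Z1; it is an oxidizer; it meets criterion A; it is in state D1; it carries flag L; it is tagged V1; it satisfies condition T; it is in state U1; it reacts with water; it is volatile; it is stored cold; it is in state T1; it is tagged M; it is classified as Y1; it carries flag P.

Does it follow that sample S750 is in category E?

By R6 (it is a catalyst): it has marker X.
By R10 (it carries flag L, it is in state D1, it is tagged V1): it is flammable.
By R13 (it is tagged M, it satisfies condition T, it is classified as Z1): it requires PPE level 3.
By R19 (it has marker X, it is classified as Z1): it requires a fume hood.
By R24 (it satisfies condition X1, it carries flag P): it is in category Z.
By R25 (it is a strong acid, it is in state U1): it is classified as E1.
By R32 (it meets criterion A, it is volatile): it is disposed as waste stream B.
By R37 (it is flammable, it is stored cold): it is aqueous.
By R1 (it requires PPE level 3, it satisfies condition T): it satisfies condition N.
By R2 (it is in category Z, it is classified as Y1): it is classified as S1.
By R3 (it requires a fume hood, it satisfies condition N): it is tagged Q.
By R5 (it is aqueous, it is in state U1): it has attribute Q1.
By R9 (it has attribute Q1, it is classified as Z1): it is in state V.
By R15 (it is disposed as waste stream B, it is classified as E1): it is labeled.
By R28 (it is labeled, it is volatile): it is tagged B1.
By R33 (it is classified as S1, it satisfies condition T, it is in state U1): it is inert.
By R34 (it is in state V, it is in state U1): it is classified as B.
By R12 (it is tagged B1): it is in category U.
By R18 (it is inert): it is in category G1.
By R21 (it is in category U, it is tagged Q): it meets criterion W.
By R22 (it is in category G1): it is in category H.
By R30 (it is classified as B, it is tagged M, it satisfies condition T): it is classified as F.
By R35 (it is in category H, it is in state D1): it is tagged D.
By R7 (it meets criterion W): it is neutralized first.
By R26 (it is tagged D): it has marker M1.
By R4 (it has marker M1, it satisfies condition T): it has marker J.
By R29 (it has marker J, it is classified as F): it is a base.
By R14 (it is a base, it is neutralized first): it is in category E.

Yes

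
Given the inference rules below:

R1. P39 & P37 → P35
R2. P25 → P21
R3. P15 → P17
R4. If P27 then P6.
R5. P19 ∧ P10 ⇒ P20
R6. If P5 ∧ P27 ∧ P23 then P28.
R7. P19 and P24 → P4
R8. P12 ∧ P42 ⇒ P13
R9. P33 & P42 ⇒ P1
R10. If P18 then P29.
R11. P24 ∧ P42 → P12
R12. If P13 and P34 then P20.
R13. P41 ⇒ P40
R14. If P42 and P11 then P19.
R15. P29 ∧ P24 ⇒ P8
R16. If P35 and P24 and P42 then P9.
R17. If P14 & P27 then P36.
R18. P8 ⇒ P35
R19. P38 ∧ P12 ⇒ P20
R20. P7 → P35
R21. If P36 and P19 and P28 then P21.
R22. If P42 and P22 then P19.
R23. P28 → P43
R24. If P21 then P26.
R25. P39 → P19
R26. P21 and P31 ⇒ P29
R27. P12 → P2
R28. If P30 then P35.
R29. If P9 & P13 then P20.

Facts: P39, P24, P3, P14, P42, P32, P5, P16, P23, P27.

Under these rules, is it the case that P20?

Forward chaining from the given facts derives: P6, P28, P12, P36, P43, P19, P2, P4, P13, P21, P26.
Rules concluding P20: R5 needs P10; R12 needs P34; R19 needs P38; R29 needs P9 — none of these are established.

No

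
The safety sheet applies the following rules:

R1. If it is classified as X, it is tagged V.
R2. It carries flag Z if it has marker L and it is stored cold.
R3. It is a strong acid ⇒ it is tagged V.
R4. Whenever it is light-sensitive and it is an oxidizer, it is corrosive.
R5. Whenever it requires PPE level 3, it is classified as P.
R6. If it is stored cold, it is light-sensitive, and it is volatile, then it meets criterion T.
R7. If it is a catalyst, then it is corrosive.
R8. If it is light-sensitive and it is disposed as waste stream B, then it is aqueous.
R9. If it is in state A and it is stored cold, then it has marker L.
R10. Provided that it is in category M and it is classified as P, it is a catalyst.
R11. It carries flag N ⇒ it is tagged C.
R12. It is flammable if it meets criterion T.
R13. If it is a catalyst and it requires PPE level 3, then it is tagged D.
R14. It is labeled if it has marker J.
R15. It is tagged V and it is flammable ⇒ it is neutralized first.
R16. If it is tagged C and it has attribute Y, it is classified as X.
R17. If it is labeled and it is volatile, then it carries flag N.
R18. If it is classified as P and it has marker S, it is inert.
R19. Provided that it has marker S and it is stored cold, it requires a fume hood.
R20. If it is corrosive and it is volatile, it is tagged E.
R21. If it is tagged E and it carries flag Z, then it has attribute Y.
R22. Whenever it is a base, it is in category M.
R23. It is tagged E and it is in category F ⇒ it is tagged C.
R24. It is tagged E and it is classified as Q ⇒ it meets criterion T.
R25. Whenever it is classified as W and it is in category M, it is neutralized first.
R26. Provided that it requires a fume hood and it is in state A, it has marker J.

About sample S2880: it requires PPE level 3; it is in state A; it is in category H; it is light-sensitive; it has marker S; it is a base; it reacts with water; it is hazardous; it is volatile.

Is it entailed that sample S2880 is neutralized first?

Forward chaining from the given facts derives: is classified as P, is inert, is in category M, is a catalyst, is tagged D, is corrosive, is tagged E.
Rules concluding "it is neutralized first": R15 needs "it is tagged V"; R25 needs "it is classified as W" — none of these are established.

No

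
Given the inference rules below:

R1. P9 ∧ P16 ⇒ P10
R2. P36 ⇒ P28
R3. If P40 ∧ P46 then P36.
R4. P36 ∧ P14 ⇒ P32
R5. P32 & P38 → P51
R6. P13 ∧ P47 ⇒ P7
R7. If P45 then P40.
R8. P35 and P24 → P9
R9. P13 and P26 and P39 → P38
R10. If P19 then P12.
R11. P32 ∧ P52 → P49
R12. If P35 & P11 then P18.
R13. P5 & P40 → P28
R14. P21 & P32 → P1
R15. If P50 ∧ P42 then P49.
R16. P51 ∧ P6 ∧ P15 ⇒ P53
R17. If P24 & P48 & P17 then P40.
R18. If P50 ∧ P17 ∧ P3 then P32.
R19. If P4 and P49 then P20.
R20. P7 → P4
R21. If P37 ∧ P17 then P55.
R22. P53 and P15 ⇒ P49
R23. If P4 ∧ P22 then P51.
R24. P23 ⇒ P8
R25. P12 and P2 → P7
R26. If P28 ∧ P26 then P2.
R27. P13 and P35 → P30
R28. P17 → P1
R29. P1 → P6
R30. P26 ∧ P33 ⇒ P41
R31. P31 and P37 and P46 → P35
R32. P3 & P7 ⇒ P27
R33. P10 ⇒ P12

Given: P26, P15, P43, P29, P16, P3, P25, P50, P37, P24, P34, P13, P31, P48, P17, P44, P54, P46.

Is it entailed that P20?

No

Forward chaining from the given facts derives: P40, P32, P55, P1, P6, P35, P36, P9, P30, P10, P28, P2, P12, P7, P27, P4.
The only rule concluding P20 is R19, which needs P49; that is never established.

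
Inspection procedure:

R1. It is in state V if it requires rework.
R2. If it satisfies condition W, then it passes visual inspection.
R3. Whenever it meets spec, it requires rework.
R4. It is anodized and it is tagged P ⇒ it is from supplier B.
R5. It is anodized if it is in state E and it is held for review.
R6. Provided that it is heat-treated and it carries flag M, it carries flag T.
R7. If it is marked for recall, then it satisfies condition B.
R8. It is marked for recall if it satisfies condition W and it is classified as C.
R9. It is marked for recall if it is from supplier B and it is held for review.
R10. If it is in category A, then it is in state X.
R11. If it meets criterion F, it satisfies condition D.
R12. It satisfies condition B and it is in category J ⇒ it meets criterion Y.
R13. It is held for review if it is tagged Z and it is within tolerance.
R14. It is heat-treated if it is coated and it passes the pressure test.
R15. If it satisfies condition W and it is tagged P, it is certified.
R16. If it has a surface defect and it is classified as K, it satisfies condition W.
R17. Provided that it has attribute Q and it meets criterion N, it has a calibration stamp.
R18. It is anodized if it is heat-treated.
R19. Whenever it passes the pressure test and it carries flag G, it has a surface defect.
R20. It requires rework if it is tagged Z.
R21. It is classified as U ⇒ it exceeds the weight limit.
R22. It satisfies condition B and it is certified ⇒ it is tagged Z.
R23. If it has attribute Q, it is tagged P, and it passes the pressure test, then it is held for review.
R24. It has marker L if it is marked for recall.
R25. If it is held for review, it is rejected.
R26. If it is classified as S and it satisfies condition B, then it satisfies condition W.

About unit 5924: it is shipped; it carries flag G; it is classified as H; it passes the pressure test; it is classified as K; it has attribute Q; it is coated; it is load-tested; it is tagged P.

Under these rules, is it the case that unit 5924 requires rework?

By R14 (it is coated, it passes the pressure test): it is heat-treated.
By R18 (it is heat-treated): it is anodized.
By R19 (it passes the pressure test, it carries flag G): it has a surface defect.
By R23 (it has attribute Q, it is tagged P, it passes the pressure test): it is held for review.
By R4 (it is anodized, it is tagged P): it is from supplier B.
By R9 (it is from supplier B, it is held for review): it is marked for recall.
By R16 (it has a surface defect, it is classified as K): it satisfies condition W.
By R7 (it is marked for recall): it satisfies condition B.
By R15 (it satisfies condition W, it is tagged P): it is certified.
By R22 (it satisfies condition B, it is certified): it is tagged Z.
By R20 (it is tagged Z): it requires rework.

Yes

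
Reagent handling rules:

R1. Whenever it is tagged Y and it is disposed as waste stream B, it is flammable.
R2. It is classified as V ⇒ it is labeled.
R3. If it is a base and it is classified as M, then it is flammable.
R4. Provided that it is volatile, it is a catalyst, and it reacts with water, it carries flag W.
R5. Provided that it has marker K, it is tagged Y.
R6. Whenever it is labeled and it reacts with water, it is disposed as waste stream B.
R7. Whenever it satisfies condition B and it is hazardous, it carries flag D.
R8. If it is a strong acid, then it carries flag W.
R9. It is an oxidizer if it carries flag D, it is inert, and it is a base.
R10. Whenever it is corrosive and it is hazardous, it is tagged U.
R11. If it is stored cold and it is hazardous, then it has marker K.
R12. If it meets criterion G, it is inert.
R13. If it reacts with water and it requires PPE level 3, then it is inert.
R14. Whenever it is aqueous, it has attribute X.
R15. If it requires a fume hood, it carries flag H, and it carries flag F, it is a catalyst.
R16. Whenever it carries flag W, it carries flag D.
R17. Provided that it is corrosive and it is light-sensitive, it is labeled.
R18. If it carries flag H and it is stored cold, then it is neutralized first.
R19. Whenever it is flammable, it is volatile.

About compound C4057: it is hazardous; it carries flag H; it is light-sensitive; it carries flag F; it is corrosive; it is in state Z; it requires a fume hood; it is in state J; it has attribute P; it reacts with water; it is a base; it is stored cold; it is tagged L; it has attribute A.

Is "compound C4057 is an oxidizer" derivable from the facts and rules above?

No

Forward chaining from the given facts derives: is tagged U, has marker K, is a catalyst, is labeled, is neutralized first, is tagged Y, is disposed as waste stream B, is flammable, is volatile, carries flag W, carries flag D.
The only rule concluding "it is an oxidizer" is R9, which needs "it is inert"; that is never established.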